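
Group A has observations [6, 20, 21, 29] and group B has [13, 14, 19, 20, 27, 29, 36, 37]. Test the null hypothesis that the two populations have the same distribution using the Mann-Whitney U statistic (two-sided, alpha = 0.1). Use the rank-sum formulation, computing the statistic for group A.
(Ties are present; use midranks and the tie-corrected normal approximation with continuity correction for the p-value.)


Step 1: Combine and sort all 12 observations; assign midranks.
sorted (value, group): (6,X), (13,Y), (14,Y), (19,Y), (20,X), (20,Y), (21,X), (27,Y), (29,X), (29,Y), (36,Y), (37,Y)
ranks: 6->1, 13->2, 14->3, 19->4, 20->5.5, 20->5.5, 21->7, 27->8, 29->9.5, 29->9.5, 36->11, 37->12
Step 2: Rank sum for X: R1 = 1 + 5.5 + 7 + 9.5 = 23.
Step 3: U_X = R1 - n1(n1+1)/2 = 23 - 4*5/2 = 23 - 10 = 13.
       U_Y = n1*n2 - U_X = 32 - 13 = 19.
Step 4: Ties are present, so use the tie-corrected normal approximation (with continuity correction) for the p-value.
Step 5: p-value = 0.670038; compare to alpha = 0.1. fail to reject H0.

U_X = 13, p = 0.670038, fail to reject H0 at alpha = 0.1.


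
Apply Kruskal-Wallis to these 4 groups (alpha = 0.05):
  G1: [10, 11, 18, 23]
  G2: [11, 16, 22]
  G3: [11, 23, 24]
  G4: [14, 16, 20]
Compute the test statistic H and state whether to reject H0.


Step 1: Combine all N = 13 observations and assign midranks.
sorted (value, group, rank): (10,G1,1), (11,G1,3), (11,G2,3), (11,G3,3), (14,G4,5), (16,G2,6.5), (16,G4,6.5), (18,G1,8), (20,G4,9), (22,G2,10), (23,G1,11.5), (23,G3,11.5), (24,G3,13)
Step 2: Sum ranks within each group.
R_1 = 23.5 (n_1 = 4)
R_2 = 19.5 (n_2 = 3)
R_3 = 27.5 (n_3 = 3)
R_4 = 20.5 (n_4 = 3)
Step 3: H = 12/(N(N+1)) * sum(R_i^2/n_i) - 3(N+1)
     = 12/(13*14) * (23.5^2/4 + 19.5^2/3 + 27.5^2/3 + 20.5^2/3) - 3*14
     = 0.065934 * 656.979 - 42
     = 1.317308.
Step 4: Ties present; correction factor C = 1 - 36/(13^3 - 13) = 0.983516. Corrected H = 1.317308 / 0.983516 = 1.339385.
Step 5: Under H0, H ~ chi^2(3); p-value = 0.719803.
Step 6: alpha = 0.05. fail to reject H0.

H = 1.3394, df = 3, p = 0.719803, fail to reject H0.


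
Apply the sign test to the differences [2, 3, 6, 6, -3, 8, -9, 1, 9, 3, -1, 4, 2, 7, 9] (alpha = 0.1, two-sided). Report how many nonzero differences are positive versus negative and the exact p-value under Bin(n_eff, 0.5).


Step 1: Discard zero differences. Original n = 15; n_eff = number of nonzero differences = 15.
Nonzero differences (with sign): +2, +3, +6, +6, -3, +8, -9, +1, +9, +3, -1, +4, +2, +7, +9
Step 2: Count signs: positive = 12, negative = 3.
Step 3: Under H0: P(positive) = 0.5, so the number of positives S ~ Bin(15, 0.5).
Step 4: Two-sided exact p-value = sum of Bin(15,0.5) probabilities at or below the observed probability = 0.035156.
Step 5: alpha = 0.1. reject H0.

n_eff = 15, pos = 12, neg = 3, p = 0.035156, reject H0.


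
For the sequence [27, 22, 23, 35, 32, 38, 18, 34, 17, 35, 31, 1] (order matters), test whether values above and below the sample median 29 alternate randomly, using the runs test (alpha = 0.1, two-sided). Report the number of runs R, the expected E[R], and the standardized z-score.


Step 1: Compute median = 29; label A = above, B = below.
Labels in order: BBBAAABABAAB  (n_A = 6, n_B = 6)
Step 2: Count runs R = 7.
Step 3: Under H0 (random ordering), E[R] = 2*n_A*n_B/(n_A+n_B) + 1 = 2*6*6/12 + 1 = 7.0000.
        Var[R] = 2*n_A*n_B*(2*n_A*n_B - n_A - n_B) / ((n_A+n_B)^2 * (n_A+n_B-1)) = 4320/1584 = 2.7273.
        SD[R] = 1.6514.
Step 4: R = E[R], so z = 0 with no continuity correction.
Step 5: Two-sided p-value via normal approximation = 2*(1 - Phi(|z|)) = 1.000000.
Step 6: alpha = 0.1. fail to reject H0.

R = 7, z = 0.0000, p = 1.000000, fail to reject H0.


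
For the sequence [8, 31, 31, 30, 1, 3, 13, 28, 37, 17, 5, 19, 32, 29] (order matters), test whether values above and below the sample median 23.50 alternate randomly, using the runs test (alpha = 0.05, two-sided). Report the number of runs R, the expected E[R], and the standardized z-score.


Step 1: Compute median = 23.50; label A = above, B = below.
Labels in order: BAAABBBAABBBAA  (n_A = 7, n_B = 7)
Step 2: Count runs R = 6.
Step 3: Under H0 (random ordering), E[R] = 2*n_A*n_B/(n_A+n_B) + 1 = 2*7*7/14 + 1 = 8.0000.
        Var[R] = 2*n_A*n_B*(2*n_A*n_B - n_A - n_B) / ((n_A+n_B)^2 * (n_A+n_B-1)) = 8232/2548 = 3.2308.
        SD[R] = 1.7974.
Step 4: Continuity-corrected z = (R + 0.5 - E[R]) / SD[R] = (6 + 0.5 - 8.0000) / 1.7974 = -0.8345.
Step 5: Two-sided p-value via normal approximation = 2*(1 - Phi(|z|)) = 0.403986.
Step 6: alpha = 0.05. fail to reject H0.

R = 6, z = -0.8345, p = 0.403986, fail to reject H0.


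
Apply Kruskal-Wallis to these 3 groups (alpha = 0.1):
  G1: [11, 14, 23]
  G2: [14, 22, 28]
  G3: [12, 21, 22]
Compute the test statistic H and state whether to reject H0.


Step 1: Combine all N = 9 observations and assign midranks.
sorted (value, group, rank): (11,G1,1), (12,G3,2), (14,G1,3.5), (14,G2,3.5), (21,G3,5), (22,G2,6.5), (22,G3,6.5), (23,G1,8), (28,G2,9)
Step 2: Sum ranks within each group.
R_1 = 12.5 (n_1 = 3)
R_2 = 19 (n_2 = 3)
R_3 = 13.5 (n_3 = 3)
Step 3: H = 12/(N(N+1)) * sum(R_i^2/n_i) - 3(N+1)
     = 12/(9*10) * (12.5^2/3 + 19^2/3 + 13.5^2/3) - 3*10
     = 0.133333 * 233.167 - 30
     = 1.088889.
Step 4: Ties present; correction factor C = 1 - 12/(9^3 - 9) = 0.983333. Corrected H = 1.088889 / 0.983333 = 1.107345.
Step 5: Under H0, H ~ chi^2(2); p-value = 0.574835.
Step 6: alpha = 0.1. fail to reject H0.

H = 1.1073, df = 2, p = 0.574835, fail to reject H0.


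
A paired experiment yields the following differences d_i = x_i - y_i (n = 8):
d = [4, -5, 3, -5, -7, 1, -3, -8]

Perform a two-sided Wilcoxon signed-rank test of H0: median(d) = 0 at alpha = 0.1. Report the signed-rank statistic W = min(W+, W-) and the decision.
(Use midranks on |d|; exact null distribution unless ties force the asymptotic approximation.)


Step 1: Drop any zero differences (none here) and take |d_i|.
|d| = [4, 5, 3, 5, 7, 1, 3, 8]
Step 2: Midrank |d_i| (ties get averaged ranks).
ranks: |4|->4, |5|->5.5, |3|->2.5, |5|->5.5, |7|->7, |1|->1, |3|->2.5, |8|->8
Step 3: Attach original signs; sum ranks with positive sign and with negative sign.
W+ = 4 + 2.5 + 1 = 7.5
W- = 5.5 + 5.5 + 7 + 2.5 + 8 = 28.5
(Check: W+ + W- = 36 should equal n(n+1)/2 = 36.)
Step 4: Test statistic W = min(W+, W-) = 7.5.
Step 5: Ties in |d|, so use the tie-corrected normal approximation.
        E[W] = n(n+1)/4 = 8*9/4 = 18.
        Tie groups: |d|=3 (t=2), |d|=5 (t=2); sum(t^3 - t) = 12.
        Var[W] = n(n+1)(2n+1)/24 - sum(t^3-t)/48 = 1224/24 - 12/48 = 50.75.
        z = (W - E[W]) / sqrt(Var[W]) = (7.5 - 18) / 7.1239 = -1.4739.
        Two-sided p = 2*Phi(z) = 0.140506.
Step 6: alpha = 0.1. fail to reject H0.

W+ = 7.5, W- = 28.5, W = min = 7.5, p = 0.140506, fail to reject H0.


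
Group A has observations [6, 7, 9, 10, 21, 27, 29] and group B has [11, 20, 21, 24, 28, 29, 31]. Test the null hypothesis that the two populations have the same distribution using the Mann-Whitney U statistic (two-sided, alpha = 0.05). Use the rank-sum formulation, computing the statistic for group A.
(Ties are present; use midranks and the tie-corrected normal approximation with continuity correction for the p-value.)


Step 1: Combine and sort all 14 observations; assign midranks.
sorted (value, group): (6,X), (7,X), (9,X), (10,X), (11,Y), (20,Y), (21,X), (21,Y), (24,Y), (27,X), (28,Y), (29,X), (29,Y), (31,Y)
ranks: 6->1, 7->2, 9->3, 10->4, 11->5, 20->6, 21->7.5, 21->7.5, 24->9, 27->10, 28->11, 29->12.5, 29->12.5, 31->14
Step 2: Rank sum for X: R1 = 1 + 2 + 3 + 4 + 7.5 + 10 + 12.5 = 40.
Step 3: U_X = R1 - n1(n1+1)/2 = 40 - 7*8/2 = 40 - 28 = 12.
       U_Y = n1*n2 - U_X = 49 - 12 = 37.
Step 4: Ties are present, so use the tie-corrected normal approximation (with continuity correction) for the p-value.
Step 5: p-value = 0.124371; compare to alpha = 0.05. fail to reject H0.

U_X = 12, p = 0.124371, fail to reject H0 at alpha = 0.05.


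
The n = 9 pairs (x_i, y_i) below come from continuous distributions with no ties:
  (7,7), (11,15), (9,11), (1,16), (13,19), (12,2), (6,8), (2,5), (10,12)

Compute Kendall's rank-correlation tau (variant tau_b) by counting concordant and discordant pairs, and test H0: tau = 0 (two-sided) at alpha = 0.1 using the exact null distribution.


Step 1: Enumerate the 36 unordered pairs (i,j) with i<j and classify each by sign(x_j-x_i) * sign(y_j-y_i).
  (1,2):dx=+4,dy=+8->C; (1,3):dx=+2,dy=+4->C; (1,4):dx=-6,dy=+9->D; (1,5):dx=+6,dy=+12->C
  (1,6):dx=+5,dy=-5->D; (1,7):dx=-1,dy=+1->D; (1,8):dx=-5,dy=-2->C; (1,9):dx=+3,dy=+5->C
  (2,3):dx=-2,dy=-4->C; (2,4):dx=-10,dy=+1->D; (2,5):dx=+2,dy=+4->C; (2,6):dx=+1,dy=-13->D
  (2,7):dx=-5,dy=-7->C; (2,8):dx=-9,dy=-10->C; (2,9):dx=-1,dy=-3->C; (3,4):dx=-8,dy=+5->D
  (3,5):dx=+4,dy=+8->C; (3,6):dx=+3,dy=-9->D; (3,7):dx=-3,dy=-3->C; (3,8):dx=-7,dy=-6->C
  (3,9):dx=+1,dy=+1->C; (4,5):dx=+12,dy=+3->C; (4,6):dx=+11,dy=-14->D; (4,7):dx=+5,dy=-8->D
  (4,8):dx=+1,dy=-11->D; (4,9):dx=+9,dy=-4->D; (5,6):dx=-1,dy=-17->C; (5,7):dx=-7,dy=-11->C
  (5,8):dx=-11,dy=-14->C; (5,9):dx=-3,dy=-7->C; (6,7):dx=-6,dy=+6->D; (6,8):dx=-10,dy=+3->D
  (6,9):dx=-2,dy=+10->D; (7,8):dx=-4,dy=-3->C; (7,9):dx=+4,dy=+4->C; (8,9):dx=+8,dy=+7->C
Step 2: C = 22, D = 14, total pairs = 36.
Step 3: tau = (C - D)/(n(n-1)/2) = (22 - 14)/36 = 0.222222.
Step 4: Exact two-sided p-value (enumerate n! = 362880 permutations of y under H0): p = 0.476709.
Step 5: alpha = 0.1. fail to reject H0.

tau_b = 0.2222 (C=22, D=14), p = 0.476709, fail to reject H0.


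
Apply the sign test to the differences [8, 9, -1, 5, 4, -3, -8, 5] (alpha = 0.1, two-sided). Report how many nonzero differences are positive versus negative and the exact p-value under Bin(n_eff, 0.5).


Step 1: Discard zero differences. Original n = 8; n_eff = number of nonzero differences = 8.
Nonzero differences (with sign): +8, +9, -1, +5, +4, -3, -8, +5
Step 2: Count signs: positive = 5, negative = 3.
Step 3: Under H0: P(positive) = 0.5, so the number of positives S ~ Bin(8, 0.5).
Step 4: Two-sided exact p-value = sum of Bin(8,0.5) probabilities at or below the observed probability = 0.726562.
Step 5: alpha = 0.1. fail to reject H0.

n_eff = 8, pos = 5, neg = 3, p = 0.726562, fail to reject H0.


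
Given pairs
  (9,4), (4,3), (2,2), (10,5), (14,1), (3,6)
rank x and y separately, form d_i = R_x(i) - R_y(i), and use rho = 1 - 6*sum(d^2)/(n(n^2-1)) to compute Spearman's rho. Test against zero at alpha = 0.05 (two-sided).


Step 1: Rank x and y separately (midranks; no ties here).
rank(x): 9->4, 4->3, 2->1, 10->5, 14->6, 3->2
rank(y): 4->4, 3->3, 2->2, 5->5, 1->1, 6->6
Step 2: d_i = R_x(i) - R_y(i); compute d_i^2.
  (4-4)^2=0, (3-3)^2=0, (1-2)^2=1, (5-5)^2=0, (6-1)^2=25, (2-6)^2=16
sum(d^2) = 42.
Step 3: rho = 1 - 6*42 / (6*(6^2 - 1)) = 1 - 252/210 = -0.200000.
Step 4: Under H0, t = rho * sqrt((n-2)/(1-rho^2)) = -0.4082 ~ t(4).
Step 5: Two-sided p-value from the t-distribution with 4 df = 0.704000.
Step 6: alpha = 0.05. fail to reject H0.

rho = -0.2000, p = 0.704000, fail to reject H0 at alpha = 0.05.


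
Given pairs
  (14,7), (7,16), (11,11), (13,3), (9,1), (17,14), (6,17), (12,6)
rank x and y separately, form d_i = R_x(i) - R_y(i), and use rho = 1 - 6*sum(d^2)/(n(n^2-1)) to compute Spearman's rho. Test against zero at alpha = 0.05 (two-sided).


Step 1: Rank x and y separately (midranks; no ties here).
rank(x): 14->7, 7->2, 11->4, 13->6, 9->3, 17->8, 6->1, 12->5
rank(y): 7->4, 16->7, 11->5, 3->2, 1->1, 14->6, 17->8, 6->3
Step 2: d_i = R_x(i) - R_y(i); compute d_i^2.
  (7-4)^2=9, (2-7)^2=25, (4-5)^2=1, (6-2)^2=16, (3-1)^2=4, (8-6)^2=4, (1-8)^2=49, (5-3)^2=4
sum(d^2) = 112.
Step 3: rho = 1 - 6*112 / (8*(8^2 - 1)) = 1 - 672/504 = -0.333333.
Step 4: Under H0, t = rho * sqrt((n-2)/(1-rho^2)) = -0.8660 ~ t(6).
Step 5: Two-sided p-value from the t-distribution with 6 df = 0.419753.
Step 6: alpha = 0.05. fail to reject H0.

rho = -0.3333, p = 0.419753, fail to reject H0 at alpha = 0.05.


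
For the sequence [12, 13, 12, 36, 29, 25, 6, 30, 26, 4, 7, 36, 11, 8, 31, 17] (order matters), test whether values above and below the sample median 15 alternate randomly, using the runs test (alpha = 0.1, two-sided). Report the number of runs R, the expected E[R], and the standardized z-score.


Step 1: Compute median = 15; label A = above, B = below.
Labels in order: BBBAAABAABBABBAA  (n_A = 8, n_B = 8)
Step 2: Count runs R = 8.
Step 3: Under H0 (random ordering), E[R] = 2*n_A*n_B/(n_A+n_B) + 1 = 2*8*8/16 + 1 = 9.0000.
        Var[R] = 2*n_A*n_B*(2*n_A*n_B - n_A - n_B) / ((n_A+n_B)^2 * (n_A+n_B-1)) = 14336/3840 = 3.7333.
        SD[R] = 1.9322.
Step 4: Continuity-corrected z = (R + 0.5 - E[R]) / SD[R] = (8 + 0.5 - 9.0000) / 1.9322 = -0.2588.
Step 5: Two-sided p-value via normal approximation = 2*(1 - Phi(|z|)) = 0.795809.
Step 6: alpha = 0.1. fail to reject H0.

R = 8, z = -0.2588, p = 0.795809, fail to reject H0.


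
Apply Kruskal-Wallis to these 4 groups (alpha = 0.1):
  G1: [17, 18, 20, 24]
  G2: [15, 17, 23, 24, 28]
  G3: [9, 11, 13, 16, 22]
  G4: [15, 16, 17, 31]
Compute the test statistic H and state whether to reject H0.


Step 1: Combine all N = 18 observations and assign midranks.
sorted (value, group, rank): (9,G3,1), (11,G3,2), (13,G3,3), (15,G2,4.5), (15,G4,4.5), (16,G3,6.5), (16,G4,6.5), (17,G1,9), (17,G2,9), (17,G4,9), (18,G1,11), (20,G1,12), (22,G3,13), (23,G2,14), (24,G1,15.5), (24,G2,15.5), (28,G2,17), (31,G4,18)
Step 2: Sum ranks within each group.
R_1 = 47.5 (n_1 = 4)
R_2 = 60 (n_2 = 5)
R_3 = 25.5 (n_3 = 5)
R_4 = 38 (n_4 = 4)
Step 3: H = 12/(N(N+1)) * sum(R_i^2/n_i) - 3(N+1)
     = 12/(18*19) * (47.5^2/4 + 60^2/5 + 25.5^2/5 + 38^2/4) - 3*19
     = 0.035088 * 1775.11 - 57
     = 5.284649.
Step 4: Ties present; correction factor C = 1 - 42/(18^3 - 18) = 0.992776. Corrected H = 5.284649 / 0.992776 = 5.323103.
Step 5: Under H0, H ~ chi^2(3); p-value = 0.149610.
Step 6: alpha = 0.1. fail to reject H0.

H = 5.3231, df = 3, p = 0.149610, fail to reject H0.


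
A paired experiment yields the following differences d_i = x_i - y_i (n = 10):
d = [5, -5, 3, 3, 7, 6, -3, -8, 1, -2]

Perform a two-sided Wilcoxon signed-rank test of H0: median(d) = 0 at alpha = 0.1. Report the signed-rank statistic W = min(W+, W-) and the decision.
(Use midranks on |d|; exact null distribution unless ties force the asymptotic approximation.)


Step 1: Drop any zero differences (none here) and take |d_i|.
|d| = [5, 5, 3, 3, 7, 6, 3, 8, 1, 2]
Step 2: Midrank |d_i| (ties get averaged ranks).
ranks: |5|->6.5, |5|->6.5, |3|->4, |3|->4, |7|->9, |6|->8, |3|->4, |8|->10, |1|->1, |2|->2
Step 3: Attach original signs; sum ranks with positive sign and with negative sign.
W+ = 6.5 + 4 + 4 + 9 + 8 + 1 = 32.5
W- = 6.5 + 4 + 10 + 2 = 22.5
(Check: W+ + W- = 55 should equal n(n+1)/2 = 55.)
Step 4: Test statistic W = min(W+, W-) = 22.5.
Step 5: Ties in |d|, so use the tie-corrected normal approximation.
        E[W] = n(n+1)/4 = 10*11/4 = 27.5.
        Tie groups: |d|=3 (t=3), |d|=5 (t=2); sum(t^3 - t) = 30.
        Var[W] = n(n+1)(2n+1)/24 - sum(t^3-t)/48 = 2310/24 - 30/48 = 95.625.
        z = (W - E[W]) / sqrt(Var[W]) = (22.5 - 27.5) / 9.7788 = -0.5113.
        Two-sided p = 2*Phi(z) = 0.609134.
Step 6: alpha = 0.1. fail to reject H0.

W+ = 32.5, W- = 22.5, W = min = 22.5, p = 0.609134, fail to reject H0.


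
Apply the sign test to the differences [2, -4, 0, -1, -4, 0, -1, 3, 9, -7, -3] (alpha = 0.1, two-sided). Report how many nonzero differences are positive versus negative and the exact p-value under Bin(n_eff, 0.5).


Step 1: Discard zero differences. Original n = 11; n_eff = number of nonzero differences = 9.
Nonzero differences (with sign): +2, -4, -1, -4, -1, +3, +9, -7, -3
Step 2: Count signs: positive = 3, negative = 6.
Step 3: Under H0: P(positive) = 0.5, so the number of positives S ~ Bin(9, 0.5).
Step 4: Two-sided exact p-value = sum of Bin(9,0.5) probabilities at or below the observed probability = 0.507812.
Step 5: alpha = 0.1. fail to reject H0.

n_eff = 9, pos = 3, neg = 6, p = 0.507812, fail to reject H0.


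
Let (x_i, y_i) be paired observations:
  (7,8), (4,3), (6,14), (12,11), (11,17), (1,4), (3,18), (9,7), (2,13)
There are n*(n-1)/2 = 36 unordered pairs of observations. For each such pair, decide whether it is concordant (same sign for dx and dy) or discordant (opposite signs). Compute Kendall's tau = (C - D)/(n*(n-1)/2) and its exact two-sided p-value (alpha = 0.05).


Step 1: Enumerate the 36 unordered pairs (i,j) with i<j and classify each by sign(x_j-x_i) * sign(y_j-y_i).
  (1,2):dx=-3,dy=-5->C; (1,3):dx=-1,dy=+6->D; (1,4):dx=+5,dy=+3->C; (1,5):dx=+4,dy=+9->C
  (1,6):dx=-6,dy=-4->C; (1,7):dx=-4,dy=+10->D; (1,8):dx=+2,dy=-1->D; (1,9):dx=-5,dy=+5->D
  (2,3):dx=+2,dy=+11->C; (2,4):dx=+8,dy=+8->C; (2,5):dx=+7,dy=+14->C; (2,6):dx=-3,dy=+1->D
  (2,7):dx=-1,dy=+15->D; (2,8):dx=+5,dy=+4->C; (2,9):dx=-2,dy=+10->D; (3,4):dx=+6,dy=-3->D
  (3,5):dx=+5,dy=+3->C; (3,6):dx=-5,dy=-10->C; (3,7):dx=-3,dy=+4->D; (3,8):dx=+3,dy=-7->D
  (3,9):dx=-4,dy=-1->C; (4,5):dx=-1,dy=+6->D; (4,6):dx=-11,dy=-7->C; (4,7):dx=-9,dy=+7->D
  (4,8):dx=-3,dy=-4->C; (4,9):dx=-10,dy=+2->D; (5,6):dx=-10,dy=-13->C; (5,7):dx=-8,dy=+1->D
  (5,8):dx=-2,dy=-10->C; (5,9):dx=-9,dy=-4->C; (6,7):dx=+2,dy=+14->C; (6,8):dx=+8,dy=+3->C
  (6,9):dx=+1,dy=+9->C; (7,8):dx=+6,dy=-11->D; (7,9):dx=-1,dy=-5->C; (8,9):dx=-7,dy=+6->D
Step 2: C = 20, D = 16, total pairs = 36.
Step 3: tau = (C - D)/(n(n-1)/2) = (20 - 16)/36 = 0.111111.
Step 4: Exact two-sided p-value (enumerate n! = 362880 permutations of y under H0): p = 0.761414.
Step 5: alpha = 0.05. fail to reject H0.

tau_b = 0.1111 (C=20, D=16), p = 0.761414, fail to reject H0.


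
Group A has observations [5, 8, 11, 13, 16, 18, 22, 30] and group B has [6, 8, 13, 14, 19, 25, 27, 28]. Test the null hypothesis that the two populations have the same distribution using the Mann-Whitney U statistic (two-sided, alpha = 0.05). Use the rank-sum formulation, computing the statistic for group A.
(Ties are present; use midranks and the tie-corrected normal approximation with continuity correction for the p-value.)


Step 1: Combine and sort all 16 observations; assign midranks.
sorted (value, group): (5,X), (6,Y), (8,X), (8,Y), (11,X), (13,X), (13,Y), (14,Y), (16,X), (18,X), (19,Y), (22,X), (25,Y), (27,Y), (28,Y), (30,X)
ranks: 5->1, 6->2, 8->3.5, 8->3.5, 11->5, 13->6.5, 13->6.5, 14->8, 16->9, 18->10, 19->11, 22->12, 25->13, 27->14, 28->15, 30->16
Step 2: Rank sum for X: R1 = 1 + 3.5 + 5 + 6.5 + 9 + 10 + 12 + 16 = 63.
Step 3: U_X = R1 - n1(n1+1)/2 = 63 - 8*9/2 = 63 - 36 = 27.
       U_Y = n1*n2 - U_X = 64 - 27 = 37.
Step 4: Ties are present, so use the tie-corrected normal approximation (with continuity correction) for the p-value.
Step 5: p-value = 0.636006; compare to alpha = 0.05. fail to reject H0.

U_X = 27, p = 0.636006, fail to reject H0 at alpha = 0.05.


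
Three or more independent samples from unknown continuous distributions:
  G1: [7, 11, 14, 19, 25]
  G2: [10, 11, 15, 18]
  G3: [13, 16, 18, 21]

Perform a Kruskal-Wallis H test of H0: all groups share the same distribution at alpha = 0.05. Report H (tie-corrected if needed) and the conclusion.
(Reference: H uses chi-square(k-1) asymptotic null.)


Step 1: Combine all N = 13 observations and assign midranks.
sorted (value, group, rank): (7,G1,1), (10,G2,2), (11,G1,3.5), (11,G2,3.5), (13,G3,5), (14,G1,6), (15,G2,7), (16,G3,8), (18,G2,9.5), (18,G3,9.5), (19,G1,11), (21,G3,12), (25,G1,13)
Step 2: Sum ranks within each group.
R_1 = 34.5 (n_1 = 5)
R_2 = 22 (n_2 = 4)
R_3 = 34.5 (n_3 = 4)
Step 3: H = 12/(N(N+1)) * sum(R_i^2/n_i) - 3(N+1)
     = 12/(13*14) * (34.5^2/5 + 22^2/4 + 34.5^2/4) - 3*14
     = 0.065934 * 656.612 - 42
     = 1.293132.
Step 4: Ties present; correction factor C = 1 - 12/(13^3 - 13) = 0.994505. Corrected H = 1.293132 / 0.994505 = 1.300276.
Step 5: Under H0, H ~ chi^2(2); p-value = 0.521974.
Step 6: alpha = 0.05. fail to reject H0.

H = 1.3003, df = 2, p = 0.521974, fail to reject H0.


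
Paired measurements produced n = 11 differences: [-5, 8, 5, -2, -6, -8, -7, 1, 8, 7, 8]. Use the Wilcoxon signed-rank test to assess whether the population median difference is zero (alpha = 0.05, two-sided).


Step 1: Drop any zero differences (none here) and take |d_i|.
|d| = [5, 8, 5, 2, 6, 8, 7, 1, 8, 7, 8]
Step 2: Midrank |d_i| (ties get averaged ranks).
ranks: |5|->3.5, |8|->9.5, |5|->3.5, |2|->2, |6|->5, |8|->9.5, |7|->6.5, |1|->1, |8|->9.5, |7|->6.5, |8|->9.5
Step 3: Attach original signs; sum ranks with positive sign and with negative sign.
W+ = 9.5 + 3.5 + 1 + 9.5 + 6.5 + 9.5 = 39.5
W- = 3.5 + 2 + 5 + 9.5 + 6.5 = 26.5
(Check: W+ + W- = 66 should equal n(n+1)/2 = 66.)
Step 4: Test statistic W = min(W+, W-) = 26.5.
Step 5: Ties in |d|, so use the tie-corrected normal approximation.
        E[W] = n(n+1)/4 = 11*12/4 = 33.
        Tie groups: |d|=5 (t=2), |d|=7 (t=2), |d|=8 (t=4); sum(t^3 - t) = 72.
        Var[W] = n(n+1)(2n+1)/24 - sum(t^3-t)/48 = 3036/24 - 72/48 = 125.
        z = (W - E[W]) / sqrt(Var[W]) = (26.5 - 33) / 11.1803 = -0.5814.
        Two-sided p = 2*Phi(z) = 0.560986.
Step 6: alpha = 0.05. fail to reject H0.

W+ = 39.5, W- = 26.5, W = min = 26.5, p = 0.560986, fail to reject H0.


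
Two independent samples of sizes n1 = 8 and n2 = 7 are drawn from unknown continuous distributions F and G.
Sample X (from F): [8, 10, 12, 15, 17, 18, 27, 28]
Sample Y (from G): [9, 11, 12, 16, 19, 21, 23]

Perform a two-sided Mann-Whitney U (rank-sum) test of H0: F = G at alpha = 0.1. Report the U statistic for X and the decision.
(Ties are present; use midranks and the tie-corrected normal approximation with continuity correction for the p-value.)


Step 1: Combine and sort all 15 observations; assign midranks.
sorted (value, group): (8,X), (9,Y), (10,X), (11,Y), (12,X), (12,Y), (15,X), (16,Y), (17,X), (18,X), (19,Y), (21,Y), (23,Y), (27,X), (28,X)
ranks: 8->1, 9->2, 10->3, 11->4, 12->5.5, 12->5.5, 15->7, 16->8, 17->9, 18->10, 19->11, 21->12, 23->13, 27->14, 28->15
Step 2: Rank sum for X: R1 = 1 + 3 + 5.5 + 7 + 9 + 10 + 14 + 15 = 64.5.
Step 3: U_X = R1 - n1(n1+1)/2 = 64.5 - 8*9/2 = 64.5 - 36 = 28.5.
       U_Y = n1*n2 - U_X = 56 - 28.5 = 27.5.
Step 4: Ties are present, so use the tie-corrected normal approximation (with continuity correction) for the p-value.
Step 5: p-value = 1.000000; compare to alpha = 0.1. fail to reject H0.

U_X = 28.5, p = 1.000000, fail to reject H0 at alpha = 0.1.


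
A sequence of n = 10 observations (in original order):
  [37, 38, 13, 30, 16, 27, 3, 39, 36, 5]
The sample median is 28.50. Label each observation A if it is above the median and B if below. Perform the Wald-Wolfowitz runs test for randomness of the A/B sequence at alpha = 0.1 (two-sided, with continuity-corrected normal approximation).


Step 1: Compute median = 28.50; label A = above, B = below.
Labels in order: AABABBBAAB  (n_A = 5, n_B = 5)
Step 2: Count runs R = 6.
Step 3: Under H0 (random ordering), E[R] = 2*n_A*n_B/(n_A+n_B) + 1 = 2*5*5/10 + 1 = 6.0000.
        Var[R] = 2*n_A*n_B*(2*n_A*n_B - n_A - n_B) / ((n_A+n_B)^2 * (n_A+n_B-1)) = 2000/900 = 2.2222.
        SD[R] = 1.4907.
Step 4: R = E[R], so z = 0 with no continuity correction.
Step 5: Two-sided p-value via normal approximation = 2*(1 - Phi(|z|)) = 1.000000.
Step 6: alpha = 0.1. fail to reject H0.

R = 6, z = 0.0000, p = 1.000000, fail to reject H0.


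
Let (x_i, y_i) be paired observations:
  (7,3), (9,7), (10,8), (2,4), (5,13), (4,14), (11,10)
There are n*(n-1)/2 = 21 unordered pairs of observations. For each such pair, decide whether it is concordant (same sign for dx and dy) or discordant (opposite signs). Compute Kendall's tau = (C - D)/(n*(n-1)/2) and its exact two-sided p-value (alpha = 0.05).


Step 1: Enumerate the 21 unordered pairs (i,j) with i<j and classify each by sign(x_j-x_i) * sign(y_j-y_i).
  (1,2):dx=+2,dy=+4->C; (1,3):dx=+3,dy=+5->C; (1,4):dx=-5,dy=+1->D; (1,5):dx=-2,dy=+10->D
  (1,6):dx=-3,dy=+11->D; (1,7):dx=+4,dy=+7->C; (2,3):dx=+1,dy=+1->C; (2,4):dx=-7,dy=-3->C
  (2,5):dx=-4,dy=+6->D; (2,6):dx=-5,dy=+7->D; (2,7):dx=+2,dy=+3->C; (3,4):dx=-8,dy=-4->C
  (3,5):dx=-5,dy=+5->D; (3,6):dx=-6,dy=+6->D; (3,7):dx=+1,dy=+2->C; (4,5):dx=+3,dy=+9->C
  (4,6):dx=+2,dy=+10->C; (4,7):dx=+9,dy=+6->C; (5,6):dx=-1,dy=+1->D; (5,7):dx=+6,dy=-3->D
  (6,7):dx=+7,dy=-4->D
Step 2: C = 11, D = 10, total pairs = 21.
Step 3: tau = (C - D)/(n(n-1)/2) = (11 - 10)/21 = 0.047619.
Step 4: Exact two-sided p-value (enumerate n! = 5040 permutations of y under H0): p = 1.000000.
Step 5: alpha = 0.05. fail to reject H0.

tau_b = 0.0476 (C=11, D=10), p = 1.000000, fail to reject H0.


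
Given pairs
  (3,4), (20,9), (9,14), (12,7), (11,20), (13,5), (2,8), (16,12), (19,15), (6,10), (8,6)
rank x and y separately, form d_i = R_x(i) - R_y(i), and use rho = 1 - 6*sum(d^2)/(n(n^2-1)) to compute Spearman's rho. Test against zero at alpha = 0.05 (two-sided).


Step 1: Rank x and y separately (midranks; no ties here).
rank(x): 3->2, 20->11, 9->5, 12->7, 11->6, 13->8, 2->1, 16->9, 19->10, 6->3, 8->4
rank(y): 4->1, 9->6, 14->9, 7->4, 20->11, 5->2, 8->5, 12->8, 15->10, 10->7, 6->3
Step 2: d_i = R_x(i) - R_y(i); compute d_i^2.
  (2-1)^2=1, (11-6)^2=25, (5-9)^2=16, (7-4)^2=9, (6-11)^2=25, (8-2)^2=36, (1-5)^2=16, (9-8)^2=1, (10-10)^2=0, (3-7)^2=16, (4-3)^2=1
sum(d^2) = 146.
Step 3: rho = 1 - 6*146 / (11*(11^2 - 1)) = 1 - 876/1320 = 0.336364.
Step 4: Under H0, t = rho * sqrt((n-2)/(1-rho^2)) = 1.0715 ~ t(9).
Step 5: Two-sided p-value from the t-distribution with 9 df = 0.311824.
Step 6: alpha = 0.05. fail to reject H0.

rho = 0.3364, p = 0.311824, fail to reject H0 at alpha = 0.05.


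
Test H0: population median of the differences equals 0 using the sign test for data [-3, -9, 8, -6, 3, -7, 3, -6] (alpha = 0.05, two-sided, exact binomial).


Step 1: Discard zero differences. Original n = 8; n_eff = number of nonzero differences = 8.
Nonzero differences (with sign): -3, -9, +8, -6, +3, -7, +3, -6
Step 2: Count signs: positive = 3, negative = 5.
Step 3: Under H0: P(positive) = 0.5, so the number of positives S ~ Bin(8, 0.5).
Step 4: Two-sided exact p-value = sum of Bin(8,0.5) probabilities at or below the observed probability = 0.726562.
Step 5: alpha = 0.05. fail to reject H0.

n_eff = 8, pos = 3, neg = 5, p = 0.726562, fail to reject H0.


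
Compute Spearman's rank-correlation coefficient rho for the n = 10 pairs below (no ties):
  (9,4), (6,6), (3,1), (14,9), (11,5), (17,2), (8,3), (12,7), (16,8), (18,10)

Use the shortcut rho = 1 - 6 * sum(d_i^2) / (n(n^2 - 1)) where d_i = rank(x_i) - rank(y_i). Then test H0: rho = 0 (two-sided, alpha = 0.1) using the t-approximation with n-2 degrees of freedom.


Step 1: Rank x and y separately (midranks; no ties here).
rank(x): 9->4, 6->2, 3->1, 14->7, 11->5, 17->9, 8->3, 12->6, 16->8, 18->10
rank(y): 4->4, 6->6, 1->1, 9->9, 5->5, 2->2, 3->3, 7->7, 8->8, 10->10
Step 2: d_i = R_x(i) - R_y(i); compute d_i^2.
  (4-4)^2=0, (2-6)^2=16, (1-1)^2=0, (7-9)^2=4, (5-5)^2=0, (9-2)^2=49, (3-3)^2=0, (6-7)^2=1, (8-8)^2=0, (10-10)^2=0
sum(d^2) = 70.
Step 3: rho = 1 - 6*70 / (10*(10^2 - 1)) = 1 - 420/990 = 0.575758.
Step 4: Under H0, t = rho * sqrt((n-2)/(1-rho^2)) = 1.9917 ~ t(8).
Step 5: Two-sided p-value from the t-distribution with 8 df = 0.081553.
Step 6: alpha = 0.1. reject H0.

rho = 0.5758, p = 0.081553, reject H0 at alpha = 0.1.


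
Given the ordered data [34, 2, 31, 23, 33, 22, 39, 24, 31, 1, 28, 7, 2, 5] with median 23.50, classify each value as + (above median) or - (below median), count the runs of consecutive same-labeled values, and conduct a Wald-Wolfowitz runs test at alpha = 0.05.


Step 1: Compute median = 23.50; label A = above, B = below.
Labels in order: ABABABAAABABBB  (n_A = 7, n_B = 7)
Step 2: Count runs R = 10.
Step 3: Under H0 (random ordering), E[R] = 2*n_A*n_B/(n_A+n_B) + 1 = 2*7*7/14 + 1 = 8.0000.
        Var[R] = 2*n_A*n_B*(2*n_A*n_B - n_A - n_B) / ((n_A+n_B)^2 * (n_A+n_B-1)) = 8232/2548 = 3.2308.
        SD[R] = 1.7974.
Step 4: Continuity-corrected z = (R - 0.5 - E[R]) / SD[R] = (10 - 0.5 - 8.0000) / 1.7974 = 0.8345.
Step 5: Two-sided p-value via normal approximation = 2*(1 - Phi(|z|)) = 0.403986.
Step 6: alpha = 0.05. fail to reject H0.

R = 10, z = 0.8345, p = 0.403986, fail to reject H0.


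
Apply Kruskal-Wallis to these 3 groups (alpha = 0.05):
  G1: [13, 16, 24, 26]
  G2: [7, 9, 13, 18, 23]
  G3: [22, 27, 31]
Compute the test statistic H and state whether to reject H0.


Step 1: Combine all N = 12 observations and assign midranks.
sorted (value, group, rank): (7,G2,1), (9,G2,2), (13,G1,3.5), (13,G2,3.5), (16,G1,5), (18,G2,6), (22,G3,7), (23,G2,8), (24,G1,9), (26,G1,10), (27,G3,11), (31,G3,12)
Step 2: Sum ranks within each group.
R_1 = 27.5 (n_1 = 4)
R_2 = 20.5 (n_2 = 5)
R_3 = 30 (n_3 = 3)
Step 3: H = 12/(N(N+1)) * sum(R_i^2/n_i) - 3(N+1)
     = 12/(12*13) * (27.5^2/4 + 20.5^2/5 + 30^2/3) - 3*13
     = 0.076923 * 573.112 - 39
     = 5.085577.
Step 4: Ties present; correction factor C = 1 - 6/(12^3 - 12) = 0.996503. Corrected H = 5.085577 / 0.996503 = 5.103421.
Step 5: Under H0, H ~ chi^2(2); p-value = 0.077948.
Step 6: alpha = 0.05. fail to reject H0.

H = 5.1034, df = 2, p = 0.077948, fail to reject H0.


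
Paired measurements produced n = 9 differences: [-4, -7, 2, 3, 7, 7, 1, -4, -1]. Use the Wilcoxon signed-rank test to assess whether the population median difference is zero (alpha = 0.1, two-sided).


Step 1: Drop any zero differences (none here) and take |d_i|.
|d| = [4, 7, 2, 3, 7, 7, 1, 4, 1]
Step 2: Midrank |d_i| (ties get averaged ranks).
ranks: |4|->5.5, |7|->8, |2|->3, |3|->4, |7|->8, |7|->8, |1|->1.5, |4|->5.5, |1|->1.5
Step 3: Attach original signs; sum ranks with positive sign and with negative sign.
W+ = 3 + 4 + 8 + 8 + 1.5 = 24.5
W- = 5.5 + 8 + 5.5 + 1.5 = 20.5
(Check: W+ + W- = 45 should equal n(n+1)/2 = 45.)
Step 4: Test statistic W = min(W+, W-) = 20.5.
Step 5: Ties in |d|, so use the tie-corrected normal approximation.
        E[W] = n(n+1)/4 = 9*10/4 = 22.5.
        Tie groups: |d|=1 (t=2), |d|=4 (t=2), |d|=7 (t=3); sum(t^3 - t) = 36.
        Var[W] = n(n+1)(2n+1)/24 - sum(t^3-t)/48 = 1710/24 - 36/48 = 70.5.
        z = (W - E[W]) / sqrt(Var[W]) = (20.5 - 22.5) / 8.3964 = -0.2382.
        Two-sided p = 2*Phi(z) = 0.811729.
Step 6: alpha = 0.1. fail to reject H0.

W+ = 24.5, W- = 20.5, W = min = 20.5, p = 0.811729, fail to reject H0.


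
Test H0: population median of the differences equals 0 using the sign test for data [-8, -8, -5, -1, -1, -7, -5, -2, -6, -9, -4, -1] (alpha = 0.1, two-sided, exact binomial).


Step 1: Discard zero differences. Original n = 12; n_eff = number of nonzero differences = 12.
Nonzero differences (with sign): -8, -8, -5, -1, -1, -7, -5, -2, -6, -9, -4, -1
Step 2: Count signs: positive = 0, negative = 12.
Step 3: Under H0: P(positive) = 0.5, so the number of positives S ~ Bin(12, 0.5).
Step 4: Two-sided exact p-value = sum of Bin(12,0.5) probabilities at or below the observed probability = 0.000488.
Step 5: alpha = 0.1. reject H0.

n_eff = 12, pos = 0, neg = 12, p = 0.000488, reject H0.


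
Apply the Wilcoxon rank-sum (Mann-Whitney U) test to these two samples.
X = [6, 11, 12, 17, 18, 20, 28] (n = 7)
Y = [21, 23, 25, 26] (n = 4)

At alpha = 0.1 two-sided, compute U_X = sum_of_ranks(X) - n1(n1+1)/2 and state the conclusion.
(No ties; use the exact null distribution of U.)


Step 1: Combine and sort all 11 observations; assign midranks.
sorted (value, group): (6,X), (11,X), (12,X), (17,X), (18,X), (20,X), (21,Y), (23,Y), (25,Y), (26,Y), (28,X)
ranks: 6->1, 11->2, 12->3, 17->4, 18->5, 20->6, 21->7, 23->8, 25->9, 26->10, 28->11
Step 2: Rank sum for X: R1 = 1 + 2 + 3 + 4 + 5 + 6 + 11 = 32.
Step 3: U_X = R1 - n1(n1+1)/2 = 32 - 7*8/2 = 32 - 28 = 4.
       U_Y = n1*n2 - U_X = 28 - 4 = 24.
Step 4: No ties, so the exact null distribution of U (based on enumerating the C(11,7) = 330 equally likely rank assignments) gives the two-sided p-value.
Step 5: p-value = 0.072727; compare to alpha = 0.1. reject H0.

U_X = 4, p = 0.072727, reject H0 at alpha = 0.1.


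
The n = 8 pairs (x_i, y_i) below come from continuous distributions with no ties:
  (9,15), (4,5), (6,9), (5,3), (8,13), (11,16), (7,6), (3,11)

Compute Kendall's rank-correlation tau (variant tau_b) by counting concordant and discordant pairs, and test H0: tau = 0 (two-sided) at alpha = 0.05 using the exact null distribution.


Step 1: Enumerate the 28 unordered pairs (i,j) with i<j and classify each by sign(x_j-x_i) * sign(y_j-y_i).
  (1,2):dx=-5,dy=-10->C; (1,3):dx=-3,dy=-6->C; (1,4):dx=-4,dy=-12->C; (1,5):dx=-1,dy=-2->C
  (1,6):dx=+2,dy=+1->C; (1,7):dx=-2,dy=-9->C; (1,8):dx=-6,dy=-4->C; (2,3):dx=+2,dy=+4->C
  (2,4):dx=+1,dy=-2->D; (2,5):dx=+4,dy=+8->C; (2,6):dx=+7,dy=+11->C; (2,7):dx=+3,dy=+1->C
  (2,8):dx=-1,dy=+6->D; (3,4):dx=-1,dy=-6->C; (3,5):dx=+2,dy=+4->C; (3,6):dx=+5,dy=+7->C
  (3,7):dx=+1,dy=-3->D; (3,8):dx=-3,dy=+2->D; (4,5):dx=+3,dy=+10->C; (4,6):dx=+6,dy=+13->C
  (4,7):dx=+2,dy=+3->C; (4,8):dx=-2,dy=+8->D; (5,6):dx=+3,dy=+3->C; (5,7):dx=-1,dy=-7->C
  (5,8):dx=-5,dy=-2->C; (6,7):dx=-4,dy=-10->C; (6,8):dx=-8,dy=-5->C; (7,8):dx=-4,dy=+5->D
Step 2: C = 22, D = 6, total pairs = 28.
Step 3: tau = (C - D)/(n(n-1)/2) = (22 - 6)/28 = 0.571429.
Step 4: Exact two-sided p-value (enumerate n! = 40320 permutations of y under H0): p = 0.061012.
Step 5: alpha = 0.05. fail to reject H0.

tau_b = 0.5714 (C=22, D=6), p = 0.061012, fail to reject H0.


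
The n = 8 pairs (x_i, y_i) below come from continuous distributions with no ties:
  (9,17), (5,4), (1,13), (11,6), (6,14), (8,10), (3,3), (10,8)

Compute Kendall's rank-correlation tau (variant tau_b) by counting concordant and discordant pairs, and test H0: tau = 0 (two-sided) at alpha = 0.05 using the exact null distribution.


Step 1: Enumerate the 28 unordered pairs (i,j) with i<j and classify each by sign(x_j-x_i) * sign(y_j-y_i).
  (1,2):dx=-4,dy=-13->C; (1,3):dx=-8,dy=-4->C; (1,4):dx=+2,dy=-11->D; (1,5):dx=-3,dy=-3->C
  (1,6):dx=-1,dy=-7->C; (1,7):dx=-6,dy=-14->C; (1,8):dx=+1,dy=-9->D; (2,3):dx=-4,dy=+9->D
  (2,4):dx=+6,dy=+2->C; (2,5):dx=+1,dy=+10->C; (2,6):dx=+3,dy=+6->C; (2,7):dx=-2,dy=-1->C
  (2,8):dx=+5,dy=+4->C; (3,4):dx=+10,dy=-7->D; (3,5):dx=+5,dy=+1->C; (3,6):dx=+7,dy=-3->D
  (3,7):dx=+2,dy=-10->D; (3,8):dx=+9,dy=-5->D; (4,5):dx=-5,dy=+8->D; (4,6):dx=-3,dy=+4->D
  (4,7):dx=-8,dy=-3->C; (4,8):dx=-1,dy=+2->D; (5,6):dx=+2,dy=-4->D; (5,7):dx=-3,dy=-11->C
  (5,8):dx=+4,dy=-6->D; (6,7):dx=-5,dy=-7->C; (6,8):dx=+2,dy=-2->D; (7,8):dx=+7,dy=+5->C
Step 2: C = 15, D = 13, total pairs = 28.
Step 3: tau = (C - D)/(n(n-1)/2) = (15 - 13)/28 = 0.071429.
Step 4: Exact two-sided p-value (enumerate n! = 40320 permutations of y under H0): p = 0.904861.
Step 5: alpha = 0.05. fail to reject H0.

tau_b = 0.0714 (C=15, D=13), p = 0.904861, fail to reject H0.


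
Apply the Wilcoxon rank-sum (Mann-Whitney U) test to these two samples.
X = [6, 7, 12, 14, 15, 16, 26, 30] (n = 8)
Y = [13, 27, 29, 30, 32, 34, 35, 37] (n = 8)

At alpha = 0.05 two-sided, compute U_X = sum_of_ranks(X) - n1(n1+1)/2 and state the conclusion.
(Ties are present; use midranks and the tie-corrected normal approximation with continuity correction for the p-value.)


Step 1: Combine and sort all 16 observations; assign midranks.
sorted (value, group): (6,X), (7,X), (12,X), (13,Y), (14,X), (15,X), (16,X), (26,X), (27,Y), (29,Y), (30,X), (30,Y), (32,Y), (34,Y), (35,Y), (37,Y)
ranks: 6->1, 7->2, 12->3, 13->4, 14->5, 15->6, 16->7, 26->8, 27->9, 29->10, 30->11.5, 30->11.5, 32->13, 34->14, 35->15, 37->16
Step 2: Rank sum for X: R1 = 1 + 2 + 3 + 5 + 6 + 7 + 8 + 11.5 = 43.5.
Step 3: U_X = R1 - n1(n1+1)/2 = 43.5 - 8*9/2 = 43.5 - 36 = 7.5.
       U_Y = n1*n2 - U_X = 64 - 7.5 = 56.5.
Step 4: Ties are present, so use the tie-corrected normal approximation (with continuity correction) for the p-value.
Step 5: p-value = 0.011657; compare to alpha = 0.05. reject H0.

U_X = 7.5, p = 0.011657, reject H0 at alpha = 0.05.


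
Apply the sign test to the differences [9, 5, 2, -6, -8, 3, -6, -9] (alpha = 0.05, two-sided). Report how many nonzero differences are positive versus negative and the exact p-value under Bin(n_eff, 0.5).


Step 1: Discard zero differences. Original n = 8; n_eff = number of nonzero differences = 8.
Nonzero differences (with sign): +9, +5, +2, -6, -8, +3, -6, -9
Step 2: Count signs: positive = 4, negative = 4.
Step 3: Under H0: P(positive) = 0.5, so the number of positives S ~ Bin(8, 0.5).
Step 4: Two-sided exact p-value = sum of Bin(8,0.5) probabilities at or below the observed probability = 1.000000.
Step 5: alpha = 0.05. fail to reject H0.

n_eff = 8, pos = 4, neg = 4, p = 1.000000, fail to reject H0.


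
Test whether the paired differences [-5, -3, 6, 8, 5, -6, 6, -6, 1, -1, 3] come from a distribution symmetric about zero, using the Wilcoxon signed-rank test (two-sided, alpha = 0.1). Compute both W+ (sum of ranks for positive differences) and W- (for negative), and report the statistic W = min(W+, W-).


Step 1: Drop any zero differences (none here) and take |d_i|.
|d| = [5, 3, 6, 8, 5, 6, 6, 6, 1, 1, 3]
Step 2: Midrank |d_i| (ties get averaged ranks).
ranks: |5|->5.5, |3|->3.5, |6|->8.5, |8|->11, |5|->5.5, |6|->8.5, |6|->8.5, |6|->8.5, |1|->1.5, |1|->1.5, |3|->3.5
Step 3: Attach original signs; sum ranks with positive sign and with negative sign.
W+ = 8.5 + 11 + 5.5 + 8.5 + 1.5 + 3.5 = 38.5
W- = 5.5 + 3.5 + 8.5 + 8.5 + 1.5 = 27.5
(Check: W+ + W- = 66 should equal n(n+1)/2 = 66.)
Step 4: Test statistic W = min(W+, W-) = 27.5.
Step 5: Ties in |d|, so use the tie-corrected normal approximation.
        E[W] = n(n+1)/4 = 11*12/4 = 33.
        Tie groups: |d|=1 (t=2), |d|=3 (t=2), |d|=5 (t=2), |d|=6 (t=4); sum(t^3 - t) = 78.
        Var[W] = n(n+1)(2n+1)/24 - sum(t^3-t)/48 = 3036/24 - 78/48 = 124.875.
        z = (W - E[W]) / sqrt(Var[W]) = (27.5 - 33) / 11.1747 = -0.4922.
        Two-sided p = 2*Phi(z) = 0.622591.
Step 6: alpha = 0.1. fail to reject H0.

W+ = 38.5, W- = 27.5, W = min = 27.5, p = 0.622591, fail to reject H0.


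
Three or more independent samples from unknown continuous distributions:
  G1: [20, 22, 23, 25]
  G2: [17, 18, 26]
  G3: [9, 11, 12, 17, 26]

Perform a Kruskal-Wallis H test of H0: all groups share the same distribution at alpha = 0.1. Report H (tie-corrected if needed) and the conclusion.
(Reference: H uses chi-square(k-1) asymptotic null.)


Step 1: Combine all N = 12 observations and assign midranks.
sorted (value, group, rank): (9,G3,1), (11,G3,2), (12,G3,3), (17,G2,4.5), (17,G3,4.5), (18,G2,6), (20,G1,7), (22,G1,8), (23,G1,9), (25,G1,10), (26,G2,11.5), (26,G3,11.5)
Step 2: Sum ranks within each group.
R_1 = 34 (n_1 = 4)
R_2 = 22 (n_2 = 3)
R_3 = 22 (n_3 = 5)
Step 3: H = 12/(N(N+1)) * sum(R_i^2/n_i) - 3(N+1)
     = 12/(12*13) * (34^2/4 + 22^2/3 + 22^2/5) - 3*13
     = 0.076923 * 547.133 - 39
     = 3.087179.
Step 4: Ties present; correction factor C = 1 - 12/(12^3 - 12) = 0.993007. Corrected H = 3.087179 / 0.993007 = 3.108920.
Step 5: Under H0, H ~ chi^2(2); p-value = 0.211303.
Step 6: alpha = 0.1. fail to reject H0.

H = 3.1089, df = 2, p = 0.211303, fail to reject H0.


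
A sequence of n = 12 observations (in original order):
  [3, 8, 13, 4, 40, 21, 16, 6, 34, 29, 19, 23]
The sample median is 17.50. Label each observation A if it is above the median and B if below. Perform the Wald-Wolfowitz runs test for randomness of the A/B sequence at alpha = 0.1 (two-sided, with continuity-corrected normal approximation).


Step 1: Compute median = 17.50; label A = above, B = below.
Labels in order: BBBBAABBAAAA  (n_A = 6, n_B = 6)
Step 2: Count runs R = 4.
Step 3: Under H0 (random ordering), E[R] = 2*n_A*n_B/(n_A+n_B) + 1 = 2*6*6/12 + 1 = 7.0000.
        Var[R] = 2*n_A*n_B*(2*n_A*n_B - n_A - n_B) / ((n_A+n_B)^2 * (n_A+n_B-1)) = 4320/1584 = 2.7273.
        SD[R] = 1.6514.
Step 4: Continuity-corrected z = (R + 0.5 - E[R]) / SD[R] = (4 + 0.5 - 7.0000) / 1.6514 = -1.5138.
Step 5: Two-sided p-value via normal approximation = 2*(1 - Phi(|z|)) = 0.130070.
Step 6: alpha = 0.1. fail to reject H0.

R = 4, z = -1.5138, p = 0.130070, fail to reject H0.


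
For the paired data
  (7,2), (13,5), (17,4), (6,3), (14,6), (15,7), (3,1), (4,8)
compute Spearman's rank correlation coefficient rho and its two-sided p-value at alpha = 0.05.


Step 1: Rank x and y separately (midranks; no ties here).
rank(x): 7->4, 13->5, 17->8, 6->3, 14->6, 15->7, 3->1, 4->2
rank(y): 2->2, 5->5, 4->4, 3->3, 6->6, 7->7, 1->1, 8->8
Step 2: d_i = R_x(i) - R_y(i); compute d_i^2.
  (4-2)^2=4, (5-5)^2=0, (8-4)^2=16, (3-3)^2=0, (6-6)^2=0, (7-7)^2=0, (1-1)^2=0, (2-8)^2=36
sum(d^2) = 56.
Step 3: rho = 1 - 6*56 / (8*(8^2 - 1)) = 1 - 336/504 = 0.333333.
Step 4: Under H0, t = rho * sqrt((n-2)/(1-rho^2)) = 0.8660 ~ t(6).
Step 5: Two-sided p-value from the t-distribution with 6 df = 0.419753.
Step 6: alpha = 0.05. fail to reject H0.

rho = 0.3333, p = 0.419753, fail to reject H0 at alpha = 0.05.
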